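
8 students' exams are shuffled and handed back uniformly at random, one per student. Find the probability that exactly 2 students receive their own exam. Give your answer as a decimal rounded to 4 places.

Choose which 2 of the 8 are fixed: C(8,2) = 28 ways.
The remaining 6 must have no fixed point: D(6) = 265.
P = 28·265/40320 = 53/288 ≈ 0.1840.

0.1840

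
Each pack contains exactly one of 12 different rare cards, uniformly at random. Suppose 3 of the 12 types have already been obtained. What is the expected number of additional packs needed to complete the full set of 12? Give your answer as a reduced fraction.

7129/210

Starting from 3 distinct types, each trial gives a new one with probability (12−i)/12 when i types are held, so the wait for the next new type is 12/(12−i).
E = 12/9 + 12/8 + 12/7 + 12/6 + 12/5 + 12/4 + 12/3 + 12/2 + 12/1 = 7129/210.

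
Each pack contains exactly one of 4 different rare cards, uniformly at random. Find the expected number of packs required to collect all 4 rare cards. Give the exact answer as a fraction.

25/3

After i distinct types are collected, each trial gives a new one with probability (4−i)/4, so the expected wait for the next new type is 4/(4−i).
E = 4/4 + 4/3 + 4/2 + 4/1 = 25/3.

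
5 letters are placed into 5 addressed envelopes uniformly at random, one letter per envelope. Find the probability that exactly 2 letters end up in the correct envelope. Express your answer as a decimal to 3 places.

Choose which 2 of the 5 are fixed: C(5,2) = 10 ways.
The remaining 3 must have no fixed point: D(3) = 2.
P = 10·2/120 = 1/6 ≈ 0.167.

0.167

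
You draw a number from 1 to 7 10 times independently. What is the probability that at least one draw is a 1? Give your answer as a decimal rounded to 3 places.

P(no draw is a 1) = (6/7)^10 ≈ 0.214.
P(at least one) = 1 − 0.214 = 0.786.

0.786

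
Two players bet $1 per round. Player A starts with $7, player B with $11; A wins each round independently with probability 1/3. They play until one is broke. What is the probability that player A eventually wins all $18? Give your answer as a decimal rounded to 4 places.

0.0005

Let r = q/p = (2/3)/(1/3) = 2. The recurrence P(i) = p·P(i+1) + q·P(i−1) with P(0)=0, P(18)=1 gives P(i) = (1 − r^i)/(1 − r^18).
P(7) = (1 − (2)^7) / (1 − (2)^18) = 127/262143 ≈ 0.0005.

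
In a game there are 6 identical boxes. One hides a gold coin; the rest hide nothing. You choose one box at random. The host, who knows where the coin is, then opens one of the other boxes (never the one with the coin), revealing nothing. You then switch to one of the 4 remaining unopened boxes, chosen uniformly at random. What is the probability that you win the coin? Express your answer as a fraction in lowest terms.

5/24

Your original box holds the coin with probability 1/6, so the other 5 collectively hold it with probability 5/6.
The host can always find an empty box to open, so this doesn't change that 5/6; it is now spread over the 4 remaining unopened boxes.
P(win by switching) = (5/6) · (1/4) = 5/24.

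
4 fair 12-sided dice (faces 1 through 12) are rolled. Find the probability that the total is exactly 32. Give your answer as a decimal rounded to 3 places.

0.040

There are 12^4 = 20736 equally likely outcomes.
The number of ordered 4-tuples from {1,…,12} summing to 32 is 829.
P(sum = 32) = 829/20736 ≈ 0.040.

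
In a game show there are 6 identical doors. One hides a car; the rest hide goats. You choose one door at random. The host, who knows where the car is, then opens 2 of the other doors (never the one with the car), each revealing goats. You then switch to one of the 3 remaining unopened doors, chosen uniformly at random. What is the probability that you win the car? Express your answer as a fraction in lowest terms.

Your original door holds the car with probability 1/6, so the other 5 collectively hold it with probability 5/6.
The host can always find 2 empty doors to open, so the reveals don't change that 5/6; it is now spread over the 3 remaining unopened doors.
P(win by switching) = (5/6) · (1/3) = 5/18.

5/18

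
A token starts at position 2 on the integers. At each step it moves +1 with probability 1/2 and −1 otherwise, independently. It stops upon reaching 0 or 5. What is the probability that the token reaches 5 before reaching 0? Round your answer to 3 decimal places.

With a fair step, P(i) = ½P(i−1) + ½P(i+1) with P(0)=0, P(5)=1 has the linear solution P(i) = i/5.
P(2) = 2/5 ≈ 0.400.

0.400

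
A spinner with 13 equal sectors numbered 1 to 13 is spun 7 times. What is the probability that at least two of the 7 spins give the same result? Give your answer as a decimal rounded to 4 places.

0.8622

P(all 7 different) = 13/13 · 12/13 · ··· · 7/13 ≈ 0.1378.
P(at least two equal) = 1 − 0.1378 = 0.8622.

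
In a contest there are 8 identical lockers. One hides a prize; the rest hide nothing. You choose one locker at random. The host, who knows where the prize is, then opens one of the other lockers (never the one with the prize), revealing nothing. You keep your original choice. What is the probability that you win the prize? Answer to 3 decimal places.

0.125

The host can always open an empty locker regardless of your choice, so this gives no information about your original locker.
P(win by staying) = 1/8 ≈ 0.125.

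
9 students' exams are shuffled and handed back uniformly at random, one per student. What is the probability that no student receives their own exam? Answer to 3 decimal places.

0.368

This is the derangement probability: permutations of 9 with no fixed point.
D(9) = 9! · (1 − 1/1! + 1/2! − ··· + (−1)^9/9!) = 133496.
P = 133496/362880 = 16687/45360 ≈ 0.368.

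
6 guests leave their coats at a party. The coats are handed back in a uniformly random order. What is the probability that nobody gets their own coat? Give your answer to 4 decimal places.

This is the derangement probability: permutations of 6 with no fixed point.
D(6) = 6! · (1 − 1/1! + 1/2! − ··· + (−1)^6/6!) = 265.
P = 265/720 = 53/144 ≈ 0.3681.

0.3681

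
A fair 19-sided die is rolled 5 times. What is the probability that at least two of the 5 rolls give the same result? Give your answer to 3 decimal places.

P(all 5 different) = 19/19 · 18/19 · ··· · 15/19 ≈ 0.564.
P(at least two equal) = 1 − 0.564 = 0.436.

0.436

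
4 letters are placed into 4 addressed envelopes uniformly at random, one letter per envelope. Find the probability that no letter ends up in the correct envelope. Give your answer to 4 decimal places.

This is the derangement probability: permutations of 4 with no fixed point.
D(4) = 4! · (1 − 1/1! + 1/2! − ··· + (−1)^4/4!) = 9.
P = 9/24 = 3/8 ≈ 0.3750.

0.3750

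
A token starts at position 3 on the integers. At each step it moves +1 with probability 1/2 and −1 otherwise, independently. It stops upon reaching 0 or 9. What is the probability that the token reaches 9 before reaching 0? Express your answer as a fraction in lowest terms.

With a fair step, P(i) = ½P(i−1) + ½P(i+1) with P(0)=0, P(9)=1 has the linear solution P(i) = i/9.
P(3) = 3/9 = 1/3.

1/3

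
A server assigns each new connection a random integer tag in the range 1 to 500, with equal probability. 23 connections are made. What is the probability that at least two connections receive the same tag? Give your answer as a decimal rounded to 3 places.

0.402

It's easier to compute the probability that all 23 are distinct.
P(all distinct) = 500/500 · 499/500 · ··· · 478/500 ≈ 0.598.
So the probability of at least one match is 1 − 0.598 = 0.402.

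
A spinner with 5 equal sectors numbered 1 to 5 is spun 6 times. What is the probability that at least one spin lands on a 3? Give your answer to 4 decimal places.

0.7379

P(no spin lands on a 3) = (4/5)^6 ≈ 0.2621.
P(at least one) = 1 − 0.2621 = 0.7379.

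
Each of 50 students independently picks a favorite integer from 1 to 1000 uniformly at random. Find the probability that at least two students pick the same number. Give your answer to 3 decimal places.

It's easier to compute the probability that all 50 are distinct.
P(all distinct) = 1000/1000 · 999/1000 · ··· · 951/1000 ≈ 0.288.
So the probability of at least one match is 1 − 0.288 = 0.712.

0.712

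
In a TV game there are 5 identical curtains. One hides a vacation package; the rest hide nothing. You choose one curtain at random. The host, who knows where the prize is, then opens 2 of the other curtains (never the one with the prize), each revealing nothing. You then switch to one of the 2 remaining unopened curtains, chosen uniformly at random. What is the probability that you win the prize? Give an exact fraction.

Your original curtain holds the prize with probability 1/5, so the other 4 collectively hold it with probability 4/5.
The host can always find 2 empty curtains to open, so the reveals don't change that 4/5; it is now spread over the 2 remaining unopened curtains.
P(win by switching) = (4/5) · (1/2) = 2/5.

2/5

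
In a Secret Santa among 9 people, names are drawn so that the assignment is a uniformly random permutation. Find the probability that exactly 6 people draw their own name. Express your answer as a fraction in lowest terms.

1/2160

Choose which 6 of the 9 are fixed: C(9,6) = 84 ways.
The remaining 3 must have no fixed point: D(3) = 2.
P = 84·2/362880 = 1/2160.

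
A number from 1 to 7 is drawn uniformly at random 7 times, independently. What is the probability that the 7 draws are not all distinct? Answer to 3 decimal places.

P(all 7 different) = 7/7 · 6/7 · ··· · 1/7 ≈ 0.006.
P(at least two equal) = 1 − 0.006 = 0.994.

0.994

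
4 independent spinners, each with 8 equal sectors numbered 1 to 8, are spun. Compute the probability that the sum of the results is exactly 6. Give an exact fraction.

There are 8^4 = 4096 equally likely outcomes.
The number of ordered 4-tuples from {1,…,8} summing to 6 is 10.
P(sum = 6) = 10/4096 = 5/2048.

5/2048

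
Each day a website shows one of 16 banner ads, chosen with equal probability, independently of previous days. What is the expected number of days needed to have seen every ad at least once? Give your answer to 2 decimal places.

After i distinct types are collected, each trial gives a new one with probability (16−i)/16, so the expected wait for the next new type is 16/(16−i).
E = 16/16 + 16/15 + 16/14 + 16/13 + 16/12 + 16/11 + 16/10 + 16/9 + 16/8 + 16/7 + 16/6 + 16/5 + 16/4 + 16/3 + 16/2 + 16/1 = 2436559/45045 ≈ 54.09.

54.09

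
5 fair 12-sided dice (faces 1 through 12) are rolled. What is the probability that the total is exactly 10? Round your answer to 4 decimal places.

0.0005

There are 12^5 = 248832 equally likely outcomes.
The number of ordered 5-tuples from {1,…,12} summing to 10 is 126.
P(sum = 10) = 126/248832 = 7/13824 ≈ 0.0005.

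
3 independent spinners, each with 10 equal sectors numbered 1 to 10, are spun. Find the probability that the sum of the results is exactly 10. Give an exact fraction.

There are 10^3 = 1000 equally likely outcomes.
The number of ordered 3-tuples from {1,…,10} summing to 10 is 36.
P(sum = 10) = 36/1000 = 9/250.

9/250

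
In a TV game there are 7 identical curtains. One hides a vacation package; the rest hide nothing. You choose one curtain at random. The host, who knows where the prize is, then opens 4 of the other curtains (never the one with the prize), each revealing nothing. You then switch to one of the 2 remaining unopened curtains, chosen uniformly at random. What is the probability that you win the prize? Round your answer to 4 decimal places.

Your original curtain holds the prize with probability 1/7, so the other 6 collectively hold it with probability 6/7.
The host can always find 4 empty curtains to open, so the reveals don't change that 6/7; it is now spread over the 2 remaining unopened curtains.
P(win by switching) = (6/7) · (1/2) = 3/7 ≈ 0.4286.

0.4286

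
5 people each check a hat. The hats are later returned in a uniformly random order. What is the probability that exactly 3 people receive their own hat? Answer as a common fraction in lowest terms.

1/12

Choose which 3 of the 5 are fixed: C(5,3) = 10 ways.
The remaining 2 must have no fixed point: D(2) = 1.
P = 10·1/120 = 1/12.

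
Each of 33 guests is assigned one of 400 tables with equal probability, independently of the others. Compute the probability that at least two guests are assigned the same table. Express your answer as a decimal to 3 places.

0.743

It's easier to compute the probability that all 33 are distinct.
P(all distinct) = 400/400 · 399/400 · ··· · 368/400 ≈ 0.257.
So the probability of at least one match is 1 − 0.257 = 0.743.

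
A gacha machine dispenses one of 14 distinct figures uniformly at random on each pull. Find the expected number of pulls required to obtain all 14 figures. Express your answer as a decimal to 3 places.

45.522

After i distinct types are collected, each trial gives a new one with probability (14−i)/14, so the expected wait for the next new type is 14/(14−i).
E = 14/14 + 14/13 + 14/12 + 14/11 + 14/10 + 14/9 + 14/8 + 14/7 + 14/6 + 14/5 + 14/4 + 14/3 + 14/2 + 14/1 = 1171733/25740 ≈ 45.522.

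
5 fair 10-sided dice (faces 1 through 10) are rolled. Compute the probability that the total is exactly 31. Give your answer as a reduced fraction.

There are 10^5 = 100000 equally likely outcomes.
The number of ordered 5-tuples from {1,…,10} summing to 31 is 5280.
P(sum = 31) = 5280/100000 = 33/625.

33/625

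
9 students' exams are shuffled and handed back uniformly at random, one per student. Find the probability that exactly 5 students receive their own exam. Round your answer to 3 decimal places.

0.003

Choose which 5 of the 9 are fixed: C(9,5) = 126 ways.
The remaining 4 must have no fixed point: D(4) = 9.
P = 126·9/362880 = 1/320 ≈ 0.003.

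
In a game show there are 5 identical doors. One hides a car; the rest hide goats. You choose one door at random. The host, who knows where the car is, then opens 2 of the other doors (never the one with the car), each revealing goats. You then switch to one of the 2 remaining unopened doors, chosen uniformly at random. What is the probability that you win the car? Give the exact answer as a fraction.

Your original door holds the car with probability 1/5, so the other 4 collectively hold it with probability 4/5.
The host can always find 2 empty doors to open, so the reveals don't change that 4/5; it is now spread over the 2 remaining unopened doors.
P(win by switching) = (4/5) · (1/2) = 2/5.

2/5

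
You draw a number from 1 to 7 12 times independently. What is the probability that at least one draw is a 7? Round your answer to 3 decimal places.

P(no draw is a 7) = (6/7)^12 ≈ 0.157.
P(at least one) = 1 − 0.157 = 0.843.

0.843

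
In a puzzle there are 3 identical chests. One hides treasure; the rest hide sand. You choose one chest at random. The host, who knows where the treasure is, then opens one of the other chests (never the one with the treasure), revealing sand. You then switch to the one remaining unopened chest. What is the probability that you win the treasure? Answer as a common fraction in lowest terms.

Your original chest holds the treasure with probability 1/3, so the other 2 collectively hold it with probability 2/3.
The host can always find an empty chest to open, so this doesn't change that 2/3; it is now spread over the 1 remaining unopened chest.
P(win by switching) = (2/3) · (1/1) = 2/3.

2/3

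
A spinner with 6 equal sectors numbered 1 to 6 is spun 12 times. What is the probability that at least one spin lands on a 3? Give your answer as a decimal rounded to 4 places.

0.8878

P(no spin lands on a 3) = (5/6)^12 ≈ 0.1122.
P(at least one) = 1 − 0.1122 = 0.8878.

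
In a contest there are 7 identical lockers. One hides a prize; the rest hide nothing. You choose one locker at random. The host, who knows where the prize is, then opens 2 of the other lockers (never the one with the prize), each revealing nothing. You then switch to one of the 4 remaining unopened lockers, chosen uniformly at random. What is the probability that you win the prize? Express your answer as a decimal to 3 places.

Your original locker holds the prize with probability 1/7, so the other 6 collectively hold it with probability 6/7.
The host can always find 2 empty lockers to open, so the reveals don't change that 6/7; it is now spread over the 4 remaining unopened lockers.
P(win by switching) = (6/7) · (1/4) = 3/14 ≈ 0.214.

0.214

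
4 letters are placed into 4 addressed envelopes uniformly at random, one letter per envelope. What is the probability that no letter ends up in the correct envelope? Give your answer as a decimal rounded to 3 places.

This is the derangement probability: permutations of 4 with no fixed point.
D(4) = 4! · (1 − 1/1! + 1/2! − ··· + (−1)^4/4!) = 9.
P = 9/24 = 3/8 ≈ 0.375.

0.375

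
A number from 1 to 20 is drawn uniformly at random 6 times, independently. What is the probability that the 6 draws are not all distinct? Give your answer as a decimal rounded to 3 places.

0.564

P(all 6 different) = 20/20 · 19/20 · ··· · 15/20 ≈ 0.436.
P(at least two equal) = 1 − 0.436 = 0.564.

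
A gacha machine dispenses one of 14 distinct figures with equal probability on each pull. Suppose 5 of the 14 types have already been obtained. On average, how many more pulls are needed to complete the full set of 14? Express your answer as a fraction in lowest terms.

7129/180

Starting from 5 distinct types, each trial gives a new one with probability (14−i)/14 when i types are held, so the wait for the next new type is 14/(14−i).
E = 14/9 + 14/8 + 14/7 + 14/6 + 14/5 + 14/4 + 14/3 + 14/2 + 14/1 = 7129/180.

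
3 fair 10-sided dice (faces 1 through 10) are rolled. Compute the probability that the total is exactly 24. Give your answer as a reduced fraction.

7/250

There are 10^3 = 1000 equally likely outcomes.
The number of ordered 3-tuples from {1,…,10} summing to 24 is 28.
P(sum = 24) = 28/1000 = 7/250.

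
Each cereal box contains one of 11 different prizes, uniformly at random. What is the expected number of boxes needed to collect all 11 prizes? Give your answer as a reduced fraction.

83711/2520

After i distinct types are collected, each trial gives a new one with probability (11−i)/11, so the expected wait for the next new type is 11/(11−i).
E = 11/11 + 11/10 + 11/9 + 11/8 + 11/7 + 11/6 + 11/5 + 11/4 + 11/3 + 11/2 + 11/1 = 83711/2520.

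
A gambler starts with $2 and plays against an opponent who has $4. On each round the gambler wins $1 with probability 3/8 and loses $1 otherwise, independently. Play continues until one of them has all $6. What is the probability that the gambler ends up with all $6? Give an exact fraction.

81/931

Let r = q/p = (5/8)/(3/8) = 5/3. The recurrence P(i) = p·P(i+1) + q·P(i−1) with P(0)=0, P(6)=1 gives P(i) = (1 − r^i)/(1 − r^6).
P(2) = (1 − (5/3)^2) / (1 − (5/3)^6) = 81/931.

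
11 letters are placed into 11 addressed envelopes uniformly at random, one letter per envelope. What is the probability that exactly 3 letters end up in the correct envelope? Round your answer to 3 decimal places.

0.061

Choose which 3 of the 11 are fixed: C(11,3) = 165 ways.
The remaining 8 must have no fixed point: D(8) = 14833.
P = 165·14833/39916800 = 2119/34560 ≈ 0.061.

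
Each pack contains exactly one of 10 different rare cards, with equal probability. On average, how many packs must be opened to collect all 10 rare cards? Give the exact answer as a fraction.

7381/252

After i distinct types are collected, each trial gives a new one with probability (10−i)/10, so the expected wait for the next new type is 10/(10−i).
E = 10/10 + 10/9 + 10/8 + 10/7 + 10/6 + 10/5 + 10/4 + 10/3 + 10/2 + 10/1 = 7381/252.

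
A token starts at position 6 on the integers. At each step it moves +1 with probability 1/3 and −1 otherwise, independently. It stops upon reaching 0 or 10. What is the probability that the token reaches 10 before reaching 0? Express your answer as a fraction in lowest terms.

21/341

Let r = q/p = (2/3)/(1/3) = 2. The recurrence P(i) = p·P(i+1) + q·P(i−1) with P(0)=0, P(10)=1 gives P(i) = (1 − r^i)/(1 − r^10).
P(6) = (1 − (2)^6) / (1 − (2)^10) = 21/341.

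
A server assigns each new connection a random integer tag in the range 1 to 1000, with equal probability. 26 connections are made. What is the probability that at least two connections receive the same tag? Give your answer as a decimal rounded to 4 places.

0.2795

It's easier to compute the probability that all 26 are distinct.
P(all distinct) = 1000/1000 · 999/1000 · ··· · 975/1000 ≈ 0.7205.
So the probability of at least one match is 1 − 0.7205 = 0.2795.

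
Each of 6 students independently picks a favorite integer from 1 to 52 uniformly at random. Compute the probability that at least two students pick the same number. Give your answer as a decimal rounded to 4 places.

It's easier to compute the probability that all 6 are distinct.
P(all distinct) = 52/52 · 51/52 · ··· · 47/52 ≈ 0.7414.
So the probability of at least one match is 1 − 0.7414 = 0.2586.

0.2586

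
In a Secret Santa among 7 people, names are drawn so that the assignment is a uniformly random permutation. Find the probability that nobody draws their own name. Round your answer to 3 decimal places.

0.368

This is the derangement probability: permutations of 7 with no fixed point.
D(7) = 7! · (1 − 1/1! + 1/2! − ··· + (−1)^7/7!) = 1854.
P = 1854/5040 = 103/280 ≈ 0.368.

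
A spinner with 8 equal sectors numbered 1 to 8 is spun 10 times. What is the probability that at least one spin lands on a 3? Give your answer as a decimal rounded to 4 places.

0.7369

P(no spin lands on a 3) = (7/8)^10 ≈ 0.2631.
P(at least one) = 1 − 0.2631 = 0.7369.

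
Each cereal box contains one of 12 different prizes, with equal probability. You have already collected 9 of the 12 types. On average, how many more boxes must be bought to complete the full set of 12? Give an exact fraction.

Starting from 9 distinct types, each trial gives a new one with probability (12−i)/12 when i types are held, so the wait for the next new type is 12/(12−i).
E = 12/3 + 12/2 + 12/1 = 22.

22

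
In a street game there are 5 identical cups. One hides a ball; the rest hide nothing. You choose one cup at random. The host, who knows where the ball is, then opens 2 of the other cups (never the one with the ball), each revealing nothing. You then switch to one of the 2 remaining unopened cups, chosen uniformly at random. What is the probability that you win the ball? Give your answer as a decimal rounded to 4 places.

Your original cup holds the ball with probability 1/5, so the other 4 collectively hold it with probability 4/5.
The host can always find 2 empty cups to open, so the reveals don't change that 4/5; it is now spread over the 2 remaining unopened cups.
P(win by switching) = (4/5) · (1/2) = 2/5 ≈ 0.4000.

0.4000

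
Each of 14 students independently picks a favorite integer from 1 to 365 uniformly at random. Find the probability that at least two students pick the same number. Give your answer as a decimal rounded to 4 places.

It's easier to compute the probability that all 14 are distinct.
P(all distinct) = 365/365 · 364/365 · ··· · 352/365 ≈ 0.7769.
So the probability of at least one match is 1 − 0.7769 = 0.2231.

0.2231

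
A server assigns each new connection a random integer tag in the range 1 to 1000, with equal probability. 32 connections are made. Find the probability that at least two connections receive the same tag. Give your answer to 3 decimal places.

It's easier to compute the probability that all 32 are distinct.
P(all distinct) = 1000/1000 · 999/1000 · ··· · 969/1000 ≈ 0.606.
So the probability of at least one match is 1 − 0.606 = 0.394.

0.394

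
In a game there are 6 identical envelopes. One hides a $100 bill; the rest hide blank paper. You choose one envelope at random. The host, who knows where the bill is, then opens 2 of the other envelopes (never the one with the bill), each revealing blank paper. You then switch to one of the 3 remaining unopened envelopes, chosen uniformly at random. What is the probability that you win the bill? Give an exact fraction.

5/18

Your original envelope holds the bill with probability 1/6, so the other 5 collectively hold it with probability 5/6.
The host can always find 2 empty envelopes to open, so the reveals don't change that 5/6; it is now spread over the 3 remaining unopened envelopes.
P(win by switching) = (5/6) · (1/3) = 5/18.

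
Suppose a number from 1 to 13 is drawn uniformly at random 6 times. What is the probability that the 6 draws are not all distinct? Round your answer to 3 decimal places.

P(all 6 different) = 13/13 · 12/13 · ··· · 8/13 ≈ 0.256.
P(at least two equal) = 1 − 0.256 = 0.744.

0.744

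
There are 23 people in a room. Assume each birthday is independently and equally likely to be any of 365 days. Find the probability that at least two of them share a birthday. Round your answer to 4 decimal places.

It's easier to compute the probability that all 23 are distinct.
P(all distinct) = 365/365 · 364/365 · ··· · 343/365 ≈ 0.4927.
So the probability of at least one match is 1 − 0.4927 = 0.5073.

0.5073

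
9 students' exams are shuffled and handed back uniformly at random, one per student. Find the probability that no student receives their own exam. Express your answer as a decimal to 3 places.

This is the derangement probability: permutations of 9 with no fixed point.
D(9) = 9! · (1 − 1/1! + 1/2! − ··· + (−1)^9/9!) = 133496.
P = 133496/362880 = 16687/45360 ≈ 0.368.

0.368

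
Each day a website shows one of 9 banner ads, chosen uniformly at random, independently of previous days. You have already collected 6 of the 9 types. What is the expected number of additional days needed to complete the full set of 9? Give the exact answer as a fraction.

33/2

Starting from 6 distinct types, each trial gives a new one with probability (9−i)/9 when i types are held, so the wait for the next new type is 9/(9−i).
E = 9/3 + 9/2 + 9/1 = 33/2.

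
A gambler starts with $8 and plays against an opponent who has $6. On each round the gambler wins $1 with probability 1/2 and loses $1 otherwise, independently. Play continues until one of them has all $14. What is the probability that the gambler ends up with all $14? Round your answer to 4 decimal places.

0.5714

With a fair step, P(i) = ½P(i−1) + ½P(i+1) with P(0)=0, P(14)=1 has the linear solution P(i) = i/14.
P(8) = 8/14 = 4/7 ≈ 0.5714.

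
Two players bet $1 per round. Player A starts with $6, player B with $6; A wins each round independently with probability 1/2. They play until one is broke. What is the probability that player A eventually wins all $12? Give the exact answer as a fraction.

With a fair step, P(i) = ½P(i−1) + ½P(i+1) with P(0)=0, P(12)=1 has the linear solution P(i) = i/12.
P(6) = 6/12 = 1/2.

1/2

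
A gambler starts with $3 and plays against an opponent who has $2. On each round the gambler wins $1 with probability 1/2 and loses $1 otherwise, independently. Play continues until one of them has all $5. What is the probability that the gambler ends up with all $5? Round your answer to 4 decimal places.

With a fair step, P(i) = ½P(i−1) + ½P(i+1) with P(0)=0, P(5)=1 has the linear solution P(i) = i/5.
P(3) = 3/5 ≈ 0.6000.

0.6000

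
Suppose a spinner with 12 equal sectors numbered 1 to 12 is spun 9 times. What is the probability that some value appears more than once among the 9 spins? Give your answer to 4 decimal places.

0.9845

P(all 9 different) = 12/12 · 11/12 · ··· · 4/12 ≈ 0.0155.
P(at least two equal) = 1 − 0.0155 = 0.9845.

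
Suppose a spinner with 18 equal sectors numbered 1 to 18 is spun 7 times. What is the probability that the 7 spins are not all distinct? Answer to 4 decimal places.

0.7380

P(all 7 different) = 18/18 · 17/18 · ··· · 12/18 ≈ 0.2620.
P(at least two equal) = 1 − 0.2620 = 0.7380.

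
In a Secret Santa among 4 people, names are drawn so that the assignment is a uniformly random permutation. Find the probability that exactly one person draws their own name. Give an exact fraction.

1/3

Choose which one is fixed: C(4,1) = 4 ways.
The remaining 3 must have no fixed point: D(3) = 2.
P = 4·2/24 = 1/3.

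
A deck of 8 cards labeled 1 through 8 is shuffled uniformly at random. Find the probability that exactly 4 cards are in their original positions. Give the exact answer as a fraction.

Choose which 4 of the 8 are fixed: C(8,4) = 70 ways.
The remaining 4 must have no fixed point: D(4) = 9.
P = 70·9/40320 = 1/64.

1/64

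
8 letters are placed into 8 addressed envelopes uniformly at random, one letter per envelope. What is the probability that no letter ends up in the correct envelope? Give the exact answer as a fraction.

This is the derangement probability: permutations of 8 with no fixed point.
D(8) = 8! · (1 − 1/1! + 1/2! − ··· + (−1)^8/8!) = 14833.
P = 14833/40320 = 2119/5760.

2119/5760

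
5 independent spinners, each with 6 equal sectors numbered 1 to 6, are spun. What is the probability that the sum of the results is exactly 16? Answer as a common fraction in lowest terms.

245/2592

There are 6^5 = 7776 equally likely outcomes.
The number of ordered 5-tuples from {1,…,6} summing to 16 is 735.
P(sum = 16) = 735/7776 = 245/2592.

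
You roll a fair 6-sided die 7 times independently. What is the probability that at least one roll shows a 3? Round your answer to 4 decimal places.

P(no roll shows a 3) = (5/6)^7 ≈ 0.2791.
P(at least one) = 1 − 0.2791 = 0.7209.

0.7209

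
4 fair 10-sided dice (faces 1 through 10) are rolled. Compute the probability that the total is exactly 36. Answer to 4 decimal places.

0.0035

There are 10^4 = 10000 equally likely outcomes.
The number of ordered 4-tuples from {1,…,10} summing to 36 is 35.
P(sum = 36) = 35/10000 = 7/2000 ≈ 0.0035.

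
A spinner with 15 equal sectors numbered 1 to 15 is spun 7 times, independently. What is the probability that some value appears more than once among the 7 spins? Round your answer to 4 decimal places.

0.8102

P(all 7 different) = 15/15 · 14/15 · ··· · 9/15 ≈ 0.1898.
P(at least two equal) = 1 − 0.1898 = 0.8102.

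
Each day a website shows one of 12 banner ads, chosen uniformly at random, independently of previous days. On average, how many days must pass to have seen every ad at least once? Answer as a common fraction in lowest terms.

After i distinct types are collected, each trial gives a new one with probability (12−i)/12, so the expected wait for the next new type is 12/(12−i).
E = 12/12 + 12/11 + 12/10 + 12/9 + 12/8 + 12/7 + 12/6 + 12/5 + 12/4 + 12/3 + 12/2 + 12/1 = 86021/2310.

86021/2310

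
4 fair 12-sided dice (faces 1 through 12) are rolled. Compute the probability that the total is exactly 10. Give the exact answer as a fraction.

There are 12^4 = 20736 equally likely outcomes.
The number of ordered 4-tuples from {1,…,12} summing to 10 is 84.
P(sum = 10) = 84/20736 = 7/1728.

7/1728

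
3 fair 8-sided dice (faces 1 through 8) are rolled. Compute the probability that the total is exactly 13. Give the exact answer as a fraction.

There are 8^3 = 512 equally likely outcomes.
The number of ordered 3-tuples from {1,…,8} summing to 13 is 48.
P(sum = 13) = 48/512 = 3/32.

3/32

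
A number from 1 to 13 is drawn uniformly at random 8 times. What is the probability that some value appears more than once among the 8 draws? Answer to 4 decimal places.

P(all 8 different) = 13/13 · 12/13 · ··· · 6/13 ≈ 0.0636.
P(at least two equal) = 1 − 0.0636 = 0.9364.

0.9364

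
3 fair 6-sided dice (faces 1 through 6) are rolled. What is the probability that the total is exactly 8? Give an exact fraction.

There are 6^3 = 216 equally likely outcomes.
The number of ordered 3-tuples from {1,…,6} summing to 8 is 21.
P(sum = 8) = 21/216 = 7/72.

7/72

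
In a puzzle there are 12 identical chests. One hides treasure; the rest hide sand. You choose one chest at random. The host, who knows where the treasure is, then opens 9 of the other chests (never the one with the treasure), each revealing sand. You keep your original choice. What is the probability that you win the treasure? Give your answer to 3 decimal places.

0.083

The host can always open 9 empty chests regardless of your choice, so the reveals give no information about your original chest.
P(win by staying) = 1/12 ≈ 0.083.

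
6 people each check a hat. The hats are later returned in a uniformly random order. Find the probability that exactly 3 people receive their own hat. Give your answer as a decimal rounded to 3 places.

Choose which 3 of the 6 are fixed: C(6,3) = 20 ways.
The remaining 3 must have no fixed point: D(3) = 2.
P = 20·2/720 = 1/18 ≈ 0.056.

0.056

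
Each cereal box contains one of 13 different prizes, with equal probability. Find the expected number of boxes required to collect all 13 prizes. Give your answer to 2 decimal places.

After i distinct types are collected, each trial gives a new one with probability (13−i)/13, so the expected wait for the next new type is 13/(13−i).
E = 13/13 + 13/12 + 13/11 + 13/10 + 13/9 + 13/8 + 13/7 + 13/6 + 13/5 + 13/4 + 13/3 + 13/2 + 13/1 = 1145993/27720 ≈ 41.34.

41.34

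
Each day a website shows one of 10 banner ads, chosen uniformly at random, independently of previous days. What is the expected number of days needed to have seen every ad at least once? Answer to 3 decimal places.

29.290

After i distinct types are collected, each trial gives a new one with probability (10−i)/10, so the expected wait for the next new type is 10/(10−i).
E = 10/10 + 10/9 + 10/8 + 10/7 + 10/6 + 10/5 + 10/4 + 10/3 + 10/2 + 10/1 = 7381/252 ≈ 29.290.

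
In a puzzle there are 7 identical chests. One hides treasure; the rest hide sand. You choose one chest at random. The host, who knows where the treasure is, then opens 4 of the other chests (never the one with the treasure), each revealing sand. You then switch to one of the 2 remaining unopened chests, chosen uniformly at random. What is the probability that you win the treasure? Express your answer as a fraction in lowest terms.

Your original chest holds the treasure with probability 1/7, so the other 6 collectively hold it with probability 6/7.
The host can always find 4 empty chests to open, so the reveals don't change that 6/7; it is now spread over the 2 remaining unopened chests.
P(win by switching) = (6/7) · (1/2) = 3/7.

3/7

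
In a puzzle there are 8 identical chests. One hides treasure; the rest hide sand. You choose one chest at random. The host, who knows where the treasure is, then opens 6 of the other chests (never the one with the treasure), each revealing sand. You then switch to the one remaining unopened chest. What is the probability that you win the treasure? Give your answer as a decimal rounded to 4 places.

0.8750

Your original chest holds the treasure with probability 1/8, so the other 7 collectively hold it with probability 7/8.
The host can always find 6 empty chests to open, so the reveals don't change that 7/8; it is now spread over the 1 remaining unopened chest.
P(win by switching) = (7/8) · (1/1) = 7/8 ≈ 0.8750.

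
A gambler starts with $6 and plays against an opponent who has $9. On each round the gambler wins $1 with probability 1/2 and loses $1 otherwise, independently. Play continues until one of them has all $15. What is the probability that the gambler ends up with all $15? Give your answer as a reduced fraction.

With a fair step, P(i) = ½P(i−1) + ½P(i+1) with P(0)=0, P(15)=1 has the linear solution P(i) = i/15.
P(6) = 6/15 = 2/5.

2/5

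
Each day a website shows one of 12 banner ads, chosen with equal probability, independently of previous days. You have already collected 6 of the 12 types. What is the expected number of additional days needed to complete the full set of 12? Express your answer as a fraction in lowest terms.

Starting from 6 distinct types, each trial gives a new one with probability (12−i)/12 when i types are held, so the wait for the next new type is 12/(12−i).
E = 12/6 + 12/5 + 12/4 + 12/3 + 12/2 + 12/1 = 147/5.

147/5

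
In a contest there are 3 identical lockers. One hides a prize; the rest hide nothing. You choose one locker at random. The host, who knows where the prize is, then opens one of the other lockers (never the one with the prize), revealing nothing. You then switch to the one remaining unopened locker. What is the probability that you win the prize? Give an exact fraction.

Your original locker holds the prize with probability 1/3, so the other 2 collectively hold it with probability 2/3.
The host can always find an empty locker to open, so this doesn't change that 2/3; it is now spread over the 1 remaining unopened locker.
P(win by switching) = (2/3) · (1/1) = 2/3.

2/3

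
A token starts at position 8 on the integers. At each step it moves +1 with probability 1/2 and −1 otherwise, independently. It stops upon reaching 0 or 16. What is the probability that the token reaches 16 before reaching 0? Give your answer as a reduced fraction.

With a fair step, P(i) = ½P(i−1) + ½P(i+1) with P(0)=0, P(16)=1 has the linear solution P(i) = i/16.
P(8) = 8/16 = 1/2.

1/2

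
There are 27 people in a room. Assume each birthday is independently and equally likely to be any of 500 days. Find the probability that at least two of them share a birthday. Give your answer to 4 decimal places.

It's easier to compute the probability that all 27 are distinct.
P(all distinct) = 500/500 · 499/500 · ··· · 474/500 ≈ 0.4893.
So the probability of at least one match is 1 − 0.4893 = 0.5107.

0.5107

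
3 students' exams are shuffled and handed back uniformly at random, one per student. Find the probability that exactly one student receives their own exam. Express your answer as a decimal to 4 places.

Choose which one is fixed: C(3,1) = 3 ways.
The remaining 2 must have no fixed point: D(2) = 1.
P = 3·1/6 = 1/2 ≈ 0.5000.

0.5000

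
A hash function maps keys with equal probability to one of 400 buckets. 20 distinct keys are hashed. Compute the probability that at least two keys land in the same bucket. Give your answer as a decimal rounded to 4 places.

It's easier to compute the probability that all 20 are distinct.
P(all distinct) = 400/400 · 399/400 · ··· · 381/400 ≈ 0.6170.
So the probability of at least one match is 1 − 0.6170 = 0.3830.

0.3830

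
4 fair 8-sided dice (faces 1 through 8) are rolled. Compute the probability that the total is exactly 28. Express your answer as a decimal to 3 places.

0.009

There are 8^4 = 4096 equally likely outcomes.
The number of ordered 4-tuples from {1,…,8} summing to 28 is 35.
P(sum = 28) = 35/4096 ≈ 0.009.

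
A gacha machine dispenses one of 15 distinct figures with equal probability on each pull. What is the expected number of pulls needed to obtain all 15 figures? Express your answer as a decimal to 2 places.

49.77

After i distinct types are collected, each trial gives a new one with probability (15−i)/15, so the expected wait for the next new type is 15/(15−i).
E = 15/15 + 15/14 + 15/13 + 15/12 + 15/11 + 15/10 + 15/9 + 15/8 + 15/7 + 15/6 + 15/5 + 15/4 + 15/3 + 15/2 + 15/1 = 1195757/24024 ≈ 49.77.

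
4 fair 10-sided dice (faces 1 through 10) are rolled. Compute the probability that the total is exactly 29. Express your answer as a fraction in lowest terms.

87/2500

There are 10^4 = 10000 equally likely outcomes.
The number of ordered 4-tuples from {1,…,10} summing to 29 is 348.
P(sum = 29) = 348/10000 = 87/2500.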